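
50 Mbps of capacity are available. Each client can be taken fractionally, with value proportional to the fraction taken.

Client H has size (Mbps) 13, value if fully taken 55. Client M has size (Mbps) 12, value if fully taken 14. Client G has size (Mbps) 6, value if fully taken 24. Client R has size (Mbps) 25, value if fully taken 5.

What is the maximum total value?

96.8

Rank by value-to-size ratio: Client H 55/13≈4.23, Client G 24/6≈4, Client M 14/12≈1.17, Client R 5/25≈0.2.
All 13 Mbps of Client H fit (value 55) ; 37 remain.
Client G: take in full, 6 Mbps for value 24 ; 31 left.
All 12 Mbps of Client M fit (value 14) ; 19 remain.
19 Mbps left: a 19/25 share of Client R gives 5×19/25 = 3.8.
Total value = 96.8.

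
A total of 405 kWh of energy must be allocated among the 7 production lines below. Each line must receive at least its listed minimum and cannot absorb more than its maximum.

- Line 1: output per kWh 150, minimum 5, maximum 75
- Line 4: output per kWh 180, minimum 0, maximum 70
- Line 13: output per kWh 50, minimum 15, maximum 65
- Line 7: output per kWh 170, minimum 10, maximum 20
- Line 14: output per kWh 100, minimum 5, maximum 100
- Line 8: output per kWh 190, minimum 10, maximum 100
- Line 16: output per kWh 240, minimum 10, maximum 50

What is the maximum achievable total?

Meeting every minimum uses 5+0+15+10+5+10+10 = 55 kWh, leaving 350.
Rank by output per kWh: Line 16 240 > Line 8 190 > Line 4 180 > Line 7 170 > Line 1 150 > Line 14 100 > Line 13 50.
Give Line 16 40 more to hit its cap of 50 — 310 left.
Line 8 takes 90 more to reach its cap of 100 — 220 left.
Give Line 4 70 more to hit its cap of 70 — 150 left.
Line 7 takes 10 more to reach its cap of 20 — 140 left.
Line 1: +70 to 75 (cap) — 70 left.
Line 14 has room for 95 more but only 70 remain, so it gets 75.
Total = 150×75 + 180×70 + 50×15 + 170×20 + 100×75 + 190×100 + 240×50 = 66500.

66500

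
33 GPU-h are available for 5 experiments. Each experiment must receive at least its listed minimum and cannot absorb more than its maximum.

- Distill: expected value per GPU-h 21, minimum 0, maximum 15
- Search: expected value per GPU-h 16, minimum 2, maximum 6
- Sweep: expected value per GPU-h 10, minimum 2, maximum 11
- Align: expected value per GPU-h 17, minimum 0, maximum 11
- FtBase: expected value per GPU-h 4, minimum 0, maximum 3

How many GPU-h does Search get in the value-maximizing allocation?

Meeting every minimum uses 0+2+2+0+0 = 4 GPU-h, leaving 29.
Highest expected value per GPU-h first: Distill 21 > Align 17 > Search 16 > Sweep 10 > FtBase 4.
Distill takes 15 more to reach its cap of 15 ; 14 left.
Align takes 11 more to reach its cap of 11 ; 3 left.
Search has room for 4 more but only 3 remain, so it gets 5.

5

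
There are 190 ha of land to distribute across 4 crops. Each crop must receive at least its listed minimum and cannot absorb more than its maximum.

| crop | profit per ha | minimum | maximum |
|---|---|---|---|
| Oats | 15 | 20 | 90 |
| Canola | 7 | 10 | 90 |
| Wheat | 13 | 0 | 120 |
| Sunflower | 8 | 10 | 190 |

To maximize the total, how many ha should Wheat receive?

Meeting every minimum uses 20+10+0+10 = 40 ha, leaving 150.
Rank by profit per ha: Oats 15 > Wheat 13 > Sunflower 8 > Canola 7.
Give Oats 70 more to hit its cap of 90 ; 80 left.
Wheat: +80 (room for 120) → 80. Pool exhausted.

80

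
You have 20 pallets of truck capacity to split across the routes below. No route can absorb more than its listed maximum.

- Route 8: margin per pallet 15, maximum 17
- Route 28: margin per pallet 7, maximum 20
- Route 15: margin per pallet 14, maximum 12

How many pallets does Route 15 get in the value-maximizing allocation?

3

Highest margin per pallet first: Route 8 15 > Route 15 14 > Route 28 7.
Give Route 8 17 to hit its cap of 17 — 3 left.
Route 15: +3 (room for 12) → 3. Pool exhausted.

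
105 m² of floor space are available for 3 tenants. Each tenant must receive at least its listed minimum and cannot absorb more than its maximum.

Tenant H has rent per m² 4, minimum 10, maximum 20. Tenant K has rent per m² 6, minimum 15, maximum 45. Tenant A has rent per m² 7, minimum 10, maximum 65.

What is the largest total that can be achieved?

Meeting every minimum uses 10+15+10 = 35 m², leaving 70.
Rank by rent per m²: Tenant A 7 > Tenant K 6 > Tenant H 4.
Tenant A takes 55 more to reach its cap of 65 → 15 left.
Tenant K: +15 (room for 30) → 30. Pool exhausted.
Total = 4×10 + 6×30 + 7×65 = 675.

675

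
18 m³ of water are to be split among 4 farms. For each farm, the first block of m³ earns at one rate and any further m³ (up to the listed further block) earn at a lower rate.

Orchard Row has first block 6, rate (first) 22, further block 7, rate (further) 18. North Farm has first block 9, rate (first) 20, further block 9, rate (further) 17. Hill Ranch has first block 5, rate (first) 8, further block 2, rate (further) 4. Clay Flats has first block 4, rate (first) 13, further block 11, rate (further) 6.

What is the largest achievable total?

366

Treat each block as its own option and order by rate: Orchard Row/tier1 22 > North Farm/tier1 20 > Orchard Row/tier2 18 > North Farm/tier2 17 > Clay Flats/tier1 13 > Hill Ranch/tier1 8 > Clay Flats/tier2 6 > Hill Ranch/tier2 4.
Orchard Row/tier1 (22): +6 — 12 left.
North Farm/tier1 (20): +9 — 3 left.
Orchard Row tier2 at 18: only 3 left, fill 3.
Total = 22×6 + 20×9 + 18×3 = 366.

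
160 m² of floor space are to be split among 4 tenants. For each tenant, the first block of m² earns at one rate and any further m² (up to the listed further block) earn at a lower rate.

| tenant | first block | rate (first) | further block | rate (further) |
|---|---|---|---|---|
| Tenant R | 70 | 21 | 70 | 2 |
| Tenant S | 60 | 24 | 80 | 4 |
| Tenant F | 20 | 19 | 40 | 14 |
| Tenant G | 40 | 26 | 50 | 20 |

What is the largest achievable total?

Rank every tier by rate: Tenant G/first 26 > Tenant S/first 24 > Tenant R/first 21 > Tenant G/second 20 > Tenant F/first 19 > Tenant F/second 14 > Tenant S/second 4 > Tenant R/second 2.
Fill Tenant G first block (40 at 26) ; 120 left.
Tenant S/first (24): +60 ; 60 left.
60 remain; put them into Tenant R first at 21.
Total = 26×40 + 24×60 + 21×60 = 3740.

3740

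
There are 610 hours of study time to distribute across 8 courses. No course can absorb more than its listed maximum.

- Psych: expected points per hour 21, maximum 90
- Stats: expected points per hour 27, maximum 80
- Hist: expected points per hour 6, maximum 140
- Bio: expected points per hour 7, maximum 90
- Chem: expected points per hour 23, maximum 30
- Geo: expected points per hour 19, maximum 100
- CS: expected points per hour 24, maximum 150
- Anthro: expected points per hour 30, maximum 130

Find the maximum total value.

Rank by expected points per hour: Anthro 30 > Stats 27 > CS 24 > Chem 23 > Psych 21 > Geo 19 > Bio 7 > Hist 6.
Anthro takes 130 to reach its cap of 130 → 480 left.
Stats: +80 to 80 (cap) → 400 left.
CS: +150 to 150 (cap) → 250 left.
Chem: +30 to 30 (cap) → 220 left.
Give Psych 90 to hit its cap of 90 → 130 left.
Give Geo 100 to hit its cap of 100 → 30 left.
Only 30 left; Bio takes them to reach 30.
Total = 21×90 + 27×80 + 7×30 + 23×30 + 19×100 + 24×150 + 30×130 = 14350.

14350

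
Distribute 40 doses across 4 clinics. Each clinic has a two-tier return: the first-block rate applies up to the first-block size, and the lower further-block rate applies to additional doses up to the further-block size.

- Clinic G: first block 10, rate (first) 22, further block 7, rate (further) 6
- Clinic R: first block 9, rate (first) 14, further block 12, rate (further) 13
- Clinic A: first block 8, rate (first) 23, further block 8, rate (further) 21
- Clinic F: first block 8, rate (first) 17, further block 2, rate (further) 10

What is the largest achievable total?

Treat each block as its own option and order by rate: Clinic A/T1 23 > Clinic G/T1 22 > Clinic A/T2 21 > Clinic F/T1 17 > Clinic R/T1 14 > Clinic R/T2 13 > Clinic F/T2 10 > Clinic G/T2 6.
Fill Clinic A T1 block (8 at 23) → 32 left.
Clinic G/T1 (22): +10 → 22 left.
Fill Clinic A T2 block (8 at 21) → 14 left.
Fill Clinic F T1 block (8 at 17) → 6 left.
Clinic R/T1: +6 of 9 at 14; pool empty.
Total = 23×8 + 22×10 + 21×8 + 17×8 + 14×6 = 792.

792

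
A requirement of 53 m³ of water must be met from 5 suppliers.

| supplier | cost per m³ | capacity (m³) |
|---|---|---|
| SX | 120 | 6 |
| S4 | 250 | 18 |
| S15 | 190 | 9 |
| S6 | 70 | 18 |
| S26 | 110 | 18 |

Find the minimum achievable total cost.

Cheapest first:
Take 18 from S6 at 70 ; need 35 more.
S26 at 110: take all 18 m³ ; 17 still needed.
Take 6 from SX at 120 ; need 11 more.
S15 (190): use full 9 ; 2 m³ to go.
S4 at 250: take 2 of its 18 ; requirement met.
Cost = 18×70 + 18×110 + 6×120 + 9×190 + 2×250 = 6170.

6170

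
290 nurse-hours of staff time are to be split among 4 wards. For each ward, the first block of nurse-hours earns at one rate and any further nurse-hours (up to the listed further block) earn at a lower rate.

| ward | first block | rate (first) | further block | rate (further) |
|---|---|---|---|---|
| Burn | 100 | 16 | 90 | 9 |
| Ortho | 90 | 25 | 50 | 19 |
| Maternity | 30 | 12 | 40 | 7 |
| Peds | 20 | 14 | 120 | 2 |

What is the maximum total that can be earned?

Treat each block as its own option and order by rate: Ortho/first 25 > Ortho/second 19 > Burn/first 16 > Peds/first 14 > Maternity/first 12 > Burn/second 9 > Maternity/second 7 > Peds/second 2.
Ortho/first (25): +90 ; 200 left.
Ortho second at 19: fill all 50 ; 150 left.
Burn/first (16): +100 ; 50 left.
Fill Peds first block (20 at 14) ; 30 left.
Maternity first at 12: fill all 30 ; 0 left.
Total = 25×90 + 19×50 + 16×100 + 14×20 + 12×30 = 5440.

5440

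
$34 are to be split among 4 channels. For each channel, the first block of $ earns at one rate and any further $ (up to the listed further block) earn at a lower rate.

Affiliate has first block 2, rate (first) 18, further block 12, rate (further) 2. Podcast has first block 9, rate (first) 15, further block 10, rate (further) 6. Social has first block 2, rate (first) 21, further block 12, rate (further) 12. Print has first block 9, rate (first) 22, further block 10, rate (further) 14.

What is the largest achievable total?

Treat each block as its own option and order by rate: Print/tier1 22 > Social/tier1 21 > Affiliate/tier1 18 > Podcast/tier1 15 > Print/tier2 14 > Social/tier2 12 > Podcast/tier2 6 > Affiliate/tier2 2.
Fill Print tier1 block (9 at 22) — 25 left.
Social tier1 at 21: fill all 2 — 23 left.
Affiliate tier1 at 18: fill all 2 — 21 left.
Podcast tier1 at 15: fill all 9 — 12 left.
Print/tier2 (14): +10 — 2 left.
Social tier2 at 12: only 2 left, fill 2.
Total = 22×9 + 21×2 + 18×2 + 15×9 + 14×10 + 12×2 = 575.

575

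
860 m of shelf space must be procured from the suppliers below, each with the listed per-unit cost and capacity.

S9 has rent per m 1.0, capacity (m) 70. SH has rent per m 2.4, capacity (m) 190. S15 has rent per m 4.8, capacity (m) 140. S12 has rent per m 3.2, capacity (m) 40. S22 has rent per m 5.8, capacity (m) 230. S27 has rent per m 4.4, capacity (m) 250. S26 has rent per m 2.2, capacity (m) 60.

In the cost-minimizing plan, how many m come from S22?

110

Cheapest first:
Take 70 from S9 at 1.0 — need 790 more.
S26 at 2.2: take all 60 m — 730 still needed.
Take 190 from SH at 2.4 — need 540 more.
S12 (3.2): use full 40 — 500 m to go.
Take 250 from S27 at 4.4 — need 250 more.
S15 (4.8): use full 140 — 110 m to go.
Take 110 from S22 at 5.8 to finish.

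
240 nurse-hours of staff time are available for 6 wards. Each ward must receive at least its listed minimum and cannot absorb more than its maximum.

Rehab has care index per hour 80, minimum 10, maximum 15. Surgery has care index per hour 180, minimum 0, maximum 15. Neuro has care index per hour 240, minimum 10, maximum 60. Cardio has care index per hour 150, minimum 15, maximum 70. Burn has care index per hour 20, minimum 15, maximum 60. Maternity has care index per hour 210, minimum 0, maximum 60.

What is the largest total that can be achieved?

41800

Meeting every minimum uses 10+0+10+15+15+0 = 50 nurse-hours, leaving 190.
Order the wards by care index per hour: Neuro 240 > Maternity 210 > Surgery 180 > Cardio 150 > Rehab 80 > Burn 20.
Neuro: +50 to 60 (cap) → 140 left.
Maternity takes 60 more to reach its cap of 60 → 80 left.
Surgery: +15 to 15 (cap) → 65 left.
Cardio takes 55 more to reach its cap of 70 → 10 left.
Rehab: +5 to 15 (cap) → 5 left.
Only 5 left; Burn takes them to reach 20.
Total = 80×15 + 180×15 + 240×60 + 150×70 + 20×20 + 210×60 = 41800.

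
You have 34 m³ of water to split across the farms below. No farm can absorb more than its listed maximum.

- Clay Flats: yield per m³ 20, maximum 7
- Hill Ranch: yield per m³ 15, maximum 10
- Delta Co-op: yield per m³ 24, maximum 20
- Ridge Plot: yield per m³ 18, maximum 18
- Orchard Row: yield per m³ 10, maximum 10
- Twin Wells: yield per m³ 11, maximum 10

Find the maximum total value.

746

Highest yield per m³ first: Delta Co-op 24 > Clay Flats 20 > Ridge Plot 18 > Hill Ranch 15 > Twin Wells 11 > Orchard Row 10.
Delta Co-op: +20 to 20 (cap) — 14 left.
Clay Flats takes 7 to reach its cap of 7 — 7 left.
Only 7 left; Ridge Plot takes them to reach 7.
Total = 20×7 + 24×20 + 18×7 = 746.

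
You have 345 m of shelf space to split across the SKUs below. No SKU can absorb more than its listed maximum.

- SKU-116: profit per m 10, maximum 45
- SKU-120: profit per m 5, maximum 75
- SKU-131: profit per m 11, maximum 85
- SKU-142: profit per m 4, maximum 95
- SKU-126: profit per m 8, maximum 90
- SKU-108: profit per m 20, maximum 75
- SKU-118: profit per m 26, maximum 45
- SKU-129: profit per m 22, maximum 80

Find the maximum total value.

Highest profit per m first: SKU-118 26 > SKU-129 22 > SKU-108 20 > SKU-131 11 > SKU-116 10 > SKU-126 8 > SKU-120 5 > SKU-142 4.
SKU-118: +45 to 45 (cap) ; 300 left.
SKU-129: +80 to 80 (cap) ; 220 left.
SKU-108 takes 75 to reach its cap of 75 ; 145 left.
SKU-131: +85 to 85 (cap) ; 60 left.
SKU-116 takes 45 to reach its cap of 45 ; 15 left.
SKU-126 has room for 90 but only 15 remain, so it gets 15.
Total = 10×45 + 11×85 + 8×15 + 20×75 + 26×45 + 22×80 = 5935.

5935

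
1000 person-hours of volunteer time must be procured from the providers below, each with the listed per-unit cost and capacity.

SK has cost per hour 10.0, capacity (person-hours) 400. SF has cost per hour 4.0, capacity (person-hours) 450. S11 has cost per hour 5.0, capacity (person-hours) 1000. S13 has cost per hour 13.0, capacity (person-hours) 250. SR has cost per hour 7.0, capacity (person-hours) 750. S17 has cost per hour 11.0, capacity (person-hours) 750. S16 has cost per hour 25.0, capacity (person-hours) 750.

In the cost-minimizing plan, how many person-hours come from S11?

Use providers in increasing cost order.
SF at 4.0: take all 450 person-hours → 550 still needed.
S11 (5.0): take the remaining 550 → done.
SR, SK, S17, S13, S16: unused.

550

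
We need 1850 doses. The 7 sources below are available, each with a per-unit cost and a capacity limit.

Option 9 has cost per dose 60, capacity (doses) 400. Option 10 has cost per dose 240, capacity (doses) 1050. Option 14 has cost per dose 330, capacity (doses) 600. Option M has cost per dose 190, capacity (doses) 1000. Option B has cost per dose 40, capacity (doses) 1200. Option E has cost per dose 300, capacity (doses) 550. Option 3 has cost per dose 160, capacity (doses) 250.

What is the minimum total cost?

112000

Use sources in increasing cost order.
Option B at 40: take all 1200 doses — 650 still needed.
Take 400 from Option 9 at 60 — need 250 more.
Take 250 from Option 3 at 160 — need 0 more.
Option M, Option 10, Option E, Option 14: unused.
Cost = 1200×40 + 400×60 + 250×160 = 112000.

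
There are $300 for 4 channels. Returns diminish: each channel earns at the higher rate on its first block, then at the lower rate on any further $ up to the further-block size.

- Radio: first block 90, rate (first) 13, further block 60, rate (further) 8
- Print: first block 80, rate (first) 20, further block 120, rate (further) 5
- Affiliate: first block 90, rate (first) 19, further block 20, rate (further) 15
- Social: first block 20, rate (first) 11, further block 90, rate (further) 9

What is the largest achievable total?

Order all 8 blocks by rate: Print/tier1 20 > Affiliate/tier1 19 > Affiliate/tier2 15 > Radio/tier1 13 > Social/tier1 11 > Social/tier2 9 > Radio/tier2 8 > Print/tier2 5.
Print tier1 at 20: fill all 80 ; 220 left.
Affiliate tier1 at 19: fill all 90 ; 130 left.
Affiliate/tier2 (15): +20 ; 110 left.
Fill Radio tier1 block (90 at 13) ; 20 left.
Fill Social tier1 block (20 at 11) ; 0 left.
Total = 20×80 + 19×90 + 15×20 + 13×90 + 11×20 = 5000.

5000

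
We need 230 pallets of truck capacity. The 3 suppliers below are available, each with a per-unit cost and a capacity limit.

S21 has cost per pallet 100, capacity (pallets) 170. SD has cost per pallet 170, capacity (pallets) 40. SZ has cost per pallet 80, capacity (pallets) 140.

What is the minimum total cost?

Fill from the cheapest supplier first.
Take 140 from SZ at 80 — need 90 more.
S21 at 100: take 90 of its 170 — requirement met.
SD: unused.
Cost = 140×80 + 90×100 = 20200.

20200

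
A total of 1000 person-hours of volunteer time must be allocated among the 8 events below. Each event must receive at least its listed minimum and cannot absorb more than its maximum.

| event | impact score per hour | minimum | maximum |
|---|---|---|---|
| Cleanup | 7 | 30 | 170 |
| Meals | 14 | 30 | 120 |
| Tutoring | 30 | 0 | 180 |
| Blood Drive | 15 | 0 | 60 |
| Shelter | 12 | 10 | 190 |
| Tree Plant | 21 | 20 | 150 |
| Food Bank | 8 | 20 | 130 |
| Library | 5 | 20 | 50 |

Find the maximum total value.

Meeting every minimum uses 30+30+0+0+10+20+20+20 = 130 person-hours, leaving 870.
Order the events by impact score per hour: Tutoring 30 > Tree Plant 21 > Blood Drive 15 > Meals 14 > Shelter 12 > Food Bank 8 > Cleanup 7 > Library 5.
Tutoring: +180 to 180 (cap) — 690 left.
Tree Plant: +130 to 150 (cap) — 560 left.
Blood Drive takes 60 more to reach its cap of 60 — 500 left.
Meals takes 90 more to reach its cap of 120 — 410 left.
Shelter takes 180 more to reach its cap of 190 — 230 left.
Food Bank: +110 to 130 (cap) — 120 left.
Only 120 left; Cleanup takes them to reach 150.
Total = 7×150 + 14×120 + 30×180 + 15×60 + 12×190 + 21×150 + 8×130 + 5×20 = 15600.

15600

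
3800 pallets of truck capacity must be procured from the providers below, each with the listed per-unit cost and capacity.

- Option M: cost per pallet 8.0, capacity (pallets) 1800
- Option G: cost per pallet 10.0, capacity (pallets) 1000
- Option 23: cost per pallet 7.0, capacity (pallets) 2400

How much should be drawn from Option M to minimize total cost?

Fill from the cheapest provider first.
Take 2400 from Option 23 at 7.0 — need 1400 more.
Option M at 8.0: take 1400 of its 1800 — requirement met.
Option G: unused.

1400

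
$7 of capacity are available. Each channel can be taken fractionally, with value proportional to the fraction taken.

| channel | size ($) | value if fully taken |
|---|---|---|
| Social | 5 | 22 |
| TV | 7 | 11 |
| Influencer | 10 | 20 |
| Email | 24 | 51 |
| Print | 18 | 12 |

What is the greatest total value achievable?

Sort by value density: Social 22/5≈4.4, Email 51/24≈2.12, Influencer 20/10≈2, TV 11/7≈1.57, Print 12/18≈0.667.
Social: take in full, 5 $ for value 22 → 2 left.
Fill the last 2 $ with part of Email: 2/24 of it earns 4.25.
Total value = 26.25.

26.25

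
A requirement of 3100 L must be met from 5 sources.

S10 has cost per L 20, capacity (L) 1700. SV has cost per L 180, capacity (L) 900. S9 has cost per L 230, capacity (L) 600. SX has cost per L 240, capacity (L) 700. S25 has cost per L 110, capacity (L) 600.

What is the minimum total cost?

Cheapest first:
Take 1700 from S10 at 20 ; need 1400 more.
Take 600 from S25 at 110 ; need 800 more.
SV at 180: take 800 of its 900 ; requirement met.
S9, SX: unused.
Cost = 1700×20 + 600×110 + 800×180 = 244000.

244000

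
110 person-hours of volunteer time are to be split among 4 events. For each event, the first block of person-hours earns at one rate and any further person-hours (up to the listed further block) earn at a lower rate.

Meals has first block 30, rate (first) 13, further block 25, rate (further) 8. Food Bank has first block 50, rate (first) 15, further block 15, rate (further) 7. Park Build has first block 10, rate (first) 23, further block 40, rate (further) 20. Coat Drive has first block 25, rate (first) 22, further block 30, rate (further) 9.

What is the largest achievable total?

Order all 8 blocks by rate: Park Build/T1 23 > Coat Drive/T1 22 > Park Build/T2 20 > Food Bank/T1 15 > Meals/T1 13 > Coat Drive/T2 9 > Meals/T2 8 > Food Bank/T2 7.
Park Build T1 at 23: fill all 10 → 100 left.
Coat Drive/T1 (22): +25 → 75 left.
Fill Park Build T2 block (40 at 20) → 35 left.
Food Bank/T1: +35 of 50 at 15; pool empty.
Total = 23×10 + 22×25 + 20×40 + 15×35 = 2105.

2105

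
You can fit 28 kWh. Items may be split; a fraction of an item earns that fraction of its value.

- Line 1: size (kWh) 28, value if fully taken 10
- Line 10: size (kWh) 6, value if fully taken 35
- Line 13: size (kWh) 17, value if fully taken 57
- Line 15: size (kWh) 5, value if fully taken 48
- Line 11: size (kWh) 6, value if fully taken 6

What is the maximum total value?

140

Best value per unit of size first: Line 15 48/5≈9.6, Line 10 35/6≈5.83, Line 13 57/17≈3.35, Line 11 6/6≈1, Line 1 10/28≈0.357.
Line 15: take in full, 5 kWh for value 48 → 23 left.
All 6 kWh of Line 10 fit (value 35) → 17 remain.
Line 13: take in full, 17 kWh for value 57 → 0 left.
Total value = 140.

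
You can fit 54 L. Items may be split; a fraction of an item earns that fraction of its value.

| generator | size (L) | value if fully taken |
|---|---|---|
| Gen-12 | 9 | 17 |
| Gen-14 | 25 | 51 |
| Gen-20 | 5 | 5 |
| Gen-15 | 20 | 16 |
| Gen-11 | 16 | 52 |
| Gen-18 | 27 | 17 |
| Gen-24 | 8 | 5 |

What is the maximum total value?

Sort by value density: Gen-11 52/16≈3.25, Gen-14 51/25≈2.04, Gen-12 17/9≈1.89, Gen-20 5/5≈1, Gen-15 16/20≈0.8, Gen-18 17/27≈0.63, Gen-24 5/8≈0.625.
All 16 L of Gen-11 fit (value 52) ; 38 remain.
Take all of Gen-14 (25 L, value 51) ; 13 L left.
Take all of Gen-12 (9 L, value 17) ; 4 L left.
Only 4 L remain; take 4/5 of Gen-20 for value 5×4/5 = 4.
Total value = 124.

124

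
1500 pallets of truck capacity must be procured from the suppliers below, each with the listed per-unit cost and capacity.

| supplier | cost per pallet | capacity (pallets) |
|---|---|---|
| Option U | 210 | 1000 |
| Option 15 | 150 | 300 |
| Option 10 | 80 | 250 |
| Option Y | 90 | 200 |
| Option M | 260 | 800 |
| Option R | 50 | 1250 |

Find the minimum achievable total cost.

82500

Fill from the cheapest supplier first.
Option R at 50: take all 1250 pallets → 250 still needed.
Option 10 at 80: take all 250 pallets → 0 still needed.
Option Y, Option 15, Option U, Option M: unused.
Cost = 1250×50 + 250×80 = 82500.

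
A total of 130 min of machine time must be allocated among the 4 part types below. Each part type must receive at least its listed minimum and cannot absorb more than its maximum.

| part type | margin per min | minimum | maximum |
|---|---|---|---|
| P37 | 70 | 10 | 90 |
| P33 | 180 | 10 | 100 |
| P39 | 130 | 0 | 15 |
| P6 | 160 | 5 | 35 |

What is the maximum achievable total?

Meeting every minimum uses 10+10+0+5 = 25 min, leaving 105.
Order the part types by margin per min: P33 180 > P6 160 > P39 130 > P37 70.
Give P33 90 more to hit its cap of 100 ; 15 left.
P6 has room for 30 more but only 15 remain, so it gets 20.
Total = 70×10 + 180×100 + 160×20 = 21900.

21900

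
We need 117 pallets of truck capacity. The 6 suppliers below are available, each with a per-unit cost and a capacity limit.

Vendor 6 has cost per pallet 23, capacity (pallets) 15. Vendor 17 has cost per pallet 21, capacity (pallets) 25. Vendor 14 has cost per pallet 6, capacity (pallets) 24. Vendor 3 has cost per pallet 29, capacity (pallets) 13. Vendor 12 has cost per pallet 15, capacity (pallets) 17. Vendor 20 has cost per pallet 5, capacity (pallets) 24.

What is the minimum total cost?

1737

Fill from the cheapest supplier first.
Vendor 20 (5): use full 24 — 93 pallets to go.
Vendor 14 (6): use full 24 — 69 pallets to go.
Vendor 12 at 15: take all 17 pallets — 52 still needed.
Vendor 17 (21): use full 25 — 27 pallets to go.
Vendor 6 (23): use full 15 — 12 pallets to go.
Vendor 3 at 29: take 12 of its 13 — requirement met.
Cost = 24×5 + 24×6 + 17×15 + 25×21 + 15×23 + 12×29 = 1737.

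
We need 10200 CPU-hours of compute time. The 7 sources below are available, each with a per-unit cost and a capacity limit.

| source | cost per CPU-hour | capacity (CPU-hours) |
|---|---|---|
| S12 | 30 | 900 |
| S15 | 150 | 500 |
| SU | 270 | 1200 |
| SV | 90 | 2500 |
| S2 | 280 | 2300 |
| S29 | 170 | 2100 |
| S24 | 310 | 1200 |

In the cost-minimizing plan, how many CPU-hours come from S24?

Fill from the cheapest source first.
Take 900 from S12 at 30 → need 9300 more.
SV at 90: take all 2500 CPU-hours → 6800 still needed.
Take 500 from S15 at 150 → need 6300 more.
S29 (170): use full 2100 → 4200 CPU-hours to go.
SU (270): use full 1200 → 3000 CPU-hours to go.
S2 (280): use full 2300 → 700 CPU-hours to go.
S24 (310): take the remaining 700 → done.

700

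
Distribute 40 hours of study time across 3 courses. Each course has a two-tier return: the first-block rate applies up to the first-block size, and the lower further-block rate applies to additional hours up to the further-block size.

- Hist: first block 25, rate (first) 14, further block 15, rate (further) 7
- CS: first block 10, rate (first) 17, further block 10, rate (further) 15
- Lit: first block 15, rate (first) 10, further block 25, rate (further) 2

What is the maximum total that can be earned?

Treat each block as its own option and order by rate: CS/tier1 17 > CS/tier2 15 > Hist/tier1 14 > Lit/tier1 10 > Hist/tier2 7 > Lit/tier2 2.
Fill CS tier1 block (10 at 17) → 30 left.
Fill CS tier2 block (10 at 15) → 20 left.
Hist/tier1: +20 of 25 at 14; pool empty.
Total = 17×10 + 15×10 + 14×20 = 600.

600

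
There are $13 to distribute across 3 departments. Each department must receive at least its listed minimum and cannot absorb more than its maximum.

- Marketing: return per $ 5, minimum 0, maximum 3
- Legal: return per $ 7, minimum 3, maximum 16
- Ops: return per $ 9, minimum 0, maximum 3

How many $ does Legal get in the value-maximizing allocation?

Meeting every minimum uses 0+3+0 = 3 $, leaving 10.
Order the departments by return per $: Ops 9 > Legal 7 > Marketing 5.
Give Ops 3 more to hit its cap of 3 → 7 left.
Legal: +7 (room for 13) → 10. Pool exhausted.

10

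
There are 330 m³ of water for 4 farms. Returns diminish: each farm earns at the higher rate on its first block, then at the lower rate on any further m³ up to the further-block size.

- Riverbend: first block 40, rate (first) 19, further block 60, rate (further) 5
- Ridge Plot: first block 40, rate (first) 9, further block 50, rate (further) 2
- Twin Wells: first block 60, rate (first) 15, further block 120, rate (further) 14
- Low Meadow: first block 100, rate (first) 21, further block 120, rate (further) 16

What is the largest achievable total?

Order all 8 blocks by rate: Low Meadow/first 21 > Riverbend/first 19 > Low Meadow/second 16 > Twin Wells/first 15 > Twin Wells/second 14 > Ridge Plot/first 9 > Riverbend/second 5 > Ridge Plot/second 2.
Low Meadow/first (21): +100 → 230 left.
Riverbend/first (19): +40 → 190 left.
Fill Low Meadow second block (120 at 16) → 70 left.
Twin Wells/first (15): +60 → 10 left.
Twin Wells/second: +10 of 120 at 14; pool empty.
Total = 21×100 + 19×40 + 16×120 + 15×60 + 14×10 = 5820.

5820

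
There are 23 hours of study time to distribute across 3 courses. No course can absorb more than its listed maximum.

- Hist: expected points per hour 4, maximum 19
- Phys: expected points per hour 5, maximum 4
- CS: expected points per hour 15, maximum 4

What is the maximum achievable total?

Order the courses by expected points per hour: CS 15 > Phys 5 > Hist 4.
Give CS 4 to hit its cap of 4 ; 19 left.
Phys: +4 to 4 (cap) ; 15 left.
Only 15 left; Hist takes them to reach 15.
Total = 4×15 + 5×4 + 15×4 = 140.

140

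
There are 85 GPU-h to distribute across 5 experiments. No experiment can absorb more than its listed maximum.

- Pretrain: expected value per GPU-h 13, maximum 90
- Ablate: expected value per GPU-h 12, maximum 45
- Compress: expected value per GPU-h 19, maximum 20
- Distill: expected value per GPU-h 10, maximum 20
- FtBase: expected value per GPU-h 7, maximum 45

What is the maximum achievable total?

Highest expected value per GPU-h first: Compress 19 > Pretrain 13 > Ablate 12 > Distill 10 > FtBase 7.
Give Compress 20 to hit its cap of 20 ; 65 left.
Pretrain has room for 90 but only 65 remain, so it gets 65.
Total = 13×65 + 19×20 = 1225.

1225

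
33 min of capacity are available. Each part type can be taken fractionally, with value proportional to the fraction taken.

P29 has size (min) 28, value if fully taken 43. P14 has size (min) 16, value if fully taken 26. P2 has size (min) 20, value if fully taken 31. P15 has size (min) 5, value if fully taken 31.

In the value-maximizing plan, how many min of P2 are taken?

Rank by value-to-size ratio: P15 31/5≈6.2, P14 26/16≈1.62, P2 31/20≈1.55, P29 43/28≈1.54.
P15: take in full, 5 min for value 31 — 28 left.
Take all of P14 (16 min, value 26) — 12 min left.
Fill the last 12 min with part of P2: 12/20 of it earns 18.6.

12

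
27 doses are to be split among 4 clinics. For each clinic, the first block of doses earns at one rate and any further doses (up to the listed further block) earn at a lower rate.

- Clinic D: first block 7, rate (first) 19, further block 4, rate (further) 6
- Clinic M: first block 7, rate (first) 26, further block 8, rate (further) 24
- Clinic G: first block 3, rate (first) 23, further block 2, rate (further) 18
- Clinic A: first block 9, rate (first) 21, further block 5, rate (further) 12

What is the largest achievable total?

Treat each block as its own option and order by rate: Clinic M/tier1 26 > Clinic M/tier2 24 > Clinic G/tier1 23 > Clinic A/tier1 21 > Clinic D/tier1 19 > Clinic G/tier2 18 > Clinic A/tier2 12 > Clinic D/tier2 6.
Fill Clinic M tier1 block (7 at 26) → 20 left.
Fill Clinic M tier2 block (8 at 24) → 12 left.
Fill Clinic G tier1 block (3 at 23) → 9 left.
Fill Clinic A tier1 block (9 at 21) → 0 left.
Total = 26×7 + 24×8 + 23×3 + 21×9 = 632.

632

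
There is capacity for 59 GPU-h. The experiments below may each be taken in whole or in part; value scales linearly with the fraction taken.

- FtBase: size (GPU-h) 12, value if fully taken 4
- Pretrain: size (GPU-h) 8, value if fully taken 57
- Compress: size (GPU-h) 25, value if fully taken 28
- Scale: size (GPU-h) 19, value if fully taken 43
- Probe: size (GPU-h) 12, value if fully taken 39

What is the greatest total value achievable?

161.4

Rank by value-to-size ratio: Pretrain 57/8≈7.12, Probe 39/12≈3.25, Scale 43/19≈2.26, Compress 28/25≈1.12, FtBase 4/12≈0.333.
Pretrain: take in full, 8 GPU-h for value 57 — 51 left.
All 12 GPU-h of Probe fit (value 39) — 39 remain.
Scale: take in full, 19 GPU-h for value 43 — 20 left.
20 GPU-h left: a 20/25 share of Compress gives 28×20/25 = 22.4.
Total value = 161.4.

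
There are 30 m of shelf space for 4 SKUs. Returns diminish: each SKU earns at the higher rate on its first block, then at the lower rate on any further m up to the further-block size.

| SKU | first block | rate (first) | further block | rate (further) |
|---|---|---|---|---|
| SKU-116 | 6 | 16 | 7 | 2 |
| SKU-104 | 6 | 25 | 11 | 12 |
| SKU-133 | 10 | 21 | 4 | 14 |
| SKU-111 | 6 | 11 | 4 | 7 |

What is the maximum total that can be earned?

Treat each block as its own option and order by rate: SKU-104/first 25 > SKU-133/first 21 > SKU-116/first 16 > SKU-133/second 14 > SKU-104/second 12 > SKU-111/first 11 > SKU-111/second 7 > SKU-116/second 2.
SKU-104 first at 25: fill all 6 ; 24 left.
SKU-133 first at 21: fill all 10 ; 14 left.
SKU-116 first at 16: fill all 6 ; 8 left.
Fill SKU-133 second block (4 at 14) ; 4 left.
4 remain; put them into SKU-104 second at 12.
Total = 25×6 + 21×10 + 16×6 + 14×4 + 12×4 = 560.

560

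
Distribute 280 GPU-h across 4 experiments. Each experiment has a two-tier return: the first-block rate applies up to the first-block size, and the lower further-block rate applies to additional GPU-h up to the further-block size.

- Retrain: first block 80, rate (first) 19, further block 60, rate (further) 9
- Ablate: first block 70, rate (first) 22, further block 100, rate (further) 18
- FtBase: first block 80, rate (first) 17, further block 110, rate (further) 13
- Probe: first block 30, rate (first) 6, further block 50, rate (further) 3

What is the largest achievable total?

Order all 8 blocks by rate: Ablate/T1 22 > Retrain/T1 19 > Ablate/T2 18 > FtBase/T1 17 > FtBase/T2 13 > Retrain/T2 9 > Probe/T1 6 > Probe/T2 3.
Fill Ablate T1 block (70 at 22) ; 210 left.
Retrain/T1 (19): +80 ; 130 left.
Ablate/T2 (18): +100 ; 30 left.
FtBase/T1: +30 of 80 at 17; pool empty.
Total = 22×70 + 19×80 + 18×100 + 17×30 = 5370.

5370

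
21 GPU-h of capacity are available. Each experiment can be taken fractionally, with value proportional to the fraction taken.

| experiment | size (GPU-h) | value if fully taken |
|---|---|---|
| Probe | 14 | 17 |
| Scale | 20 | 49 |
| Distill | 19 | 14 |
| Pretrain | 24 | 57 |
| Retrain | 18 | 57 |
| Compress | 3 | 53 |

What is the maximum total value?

Rank by value-to-size ratio: Compress 53/3≈17.7, Retrain 57/18≈3.17, Scale 49/20≈2.45, Pretrain 57/24≈2.38, Probe 17/14≈1.21, Distill 14/19≈0.737.
Take all of Compress (3 GPU-h, value 53) ; 18 GPU-h left.
Take all of Retrain (18 GPU-h, value 57) ; 0 GPU-h left.
Total value = 110.

110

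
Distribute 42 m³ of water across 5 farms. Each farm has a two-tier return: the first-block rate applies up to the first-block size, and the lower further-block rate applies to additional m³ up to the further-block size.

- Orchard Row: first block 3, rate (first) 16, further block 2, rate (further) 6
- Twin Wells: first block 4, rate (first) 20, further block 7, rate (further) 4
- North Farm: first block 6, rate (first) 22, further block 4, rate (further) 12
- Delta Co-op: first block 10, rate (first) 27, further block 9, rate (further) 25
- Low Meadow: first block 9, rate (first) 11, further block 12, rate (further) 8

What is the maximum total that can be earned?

869

Treat each block as its own option and order by rate: Delta Co-op/T1 27 > Delta Co-op/T2 25 > North Farm/T1 22 > Twin Wells/T1 20 > Orchard Row/T1 16 > North Farm/T2 12 > Low Meadow/T1 11 > Low Meadow/T2 8 > Orchard Row/T2 6 > Twin Wells/T2 4.
Fill Delta Co-op T1 block (10 at 27) → 32 left.
Fill Delta Co-op T2 block (9 at 25) → 23 left.
North Farm T1 at 22: fill all 6 → 17 left.
Fill Twin Wells T1 block (4 at 20) → 13 left.
Orchard Row T1 at 16: fill all 3 → 10 left.
North Farm/T2 (12): +4 → 6 left.
Low Meadow/T1: +6 of 9 at 11; pool empty.
Total = 27×10 + 25×9 + 22×6 + 20×4 + 16×3 + 12×4 + 11×6 = 869.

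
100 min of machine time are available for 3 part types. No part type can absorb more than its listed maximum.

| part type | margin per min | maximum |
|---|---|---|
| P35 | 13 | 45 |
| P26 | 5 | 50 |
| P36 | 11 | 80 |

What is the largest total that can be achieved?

Order the part types by margin per min: P35 13 > P36 11 > P26 5.
Give P35 45 to hit its cap of 45 → 55 left.
P36: +55 (room for 80) → 55. Pool exhausted.
Total = 13×45 + 11×55 = 1190.

1190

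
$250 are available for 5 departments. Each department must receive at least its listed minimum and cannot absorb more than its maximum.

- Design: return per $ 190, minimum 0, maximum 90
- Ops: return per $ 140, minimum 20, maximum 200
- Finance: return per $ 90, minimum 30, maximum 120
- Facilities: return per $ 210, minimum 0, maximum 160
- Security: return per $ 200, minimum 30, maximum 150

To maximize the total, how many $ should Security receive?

40

Meeting every minimum uses 0+20+30+0+30 = 80 $, leaving 170.
Rank by return per $: Facilities 210 > Security 200 > Design 190 > Ops 140 > Finance 90.
Facilities: +160 to 160 (cap) → 10 left.
Security: +10 (room for 120) → 40. Pool exhausted.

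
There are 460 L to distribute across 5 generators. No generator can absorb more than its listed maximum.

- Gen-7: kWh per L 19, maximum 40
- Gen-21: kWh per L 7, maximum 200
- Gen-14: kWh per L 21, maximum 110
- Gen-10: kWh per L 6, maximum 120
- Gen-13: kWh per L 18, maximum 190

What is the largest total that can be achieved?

7330

Highest kWh per L first: Gen-14 21 > Gen-7 19 > Gen-13 18 > Gen-21 7 > Gen-10 6.
Gen-14: +110 to 110 (cap) — 350 left.
Gen-7 takes 40 to reach its cap of 40 — 310 left.
Gen-13 takes 190 to reach its cap of 190 — 120 left.
Only 120 left; Gen-21 takes them to reach 120.
Total = 19×40 + 7×120 + 21×110 + 18×190 = 7330.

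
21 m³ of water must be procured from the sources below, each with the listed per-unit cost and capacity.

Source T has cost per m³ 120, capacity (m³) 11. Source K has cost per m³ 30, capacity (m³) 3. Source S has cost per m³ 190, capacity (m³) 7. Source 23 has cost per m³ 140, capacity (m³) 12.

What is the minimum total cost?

Use sources in increasing cost order.
Source K (30): use full 3 → 18 m³ to go.
Source T at 120: take all 11 m³ → 7 still needed.
Take 7 from Source 23 at 140 to finish.
Source S: unused.
Cost = 3×30 + 11×120 + 7×140 = 2390.

2390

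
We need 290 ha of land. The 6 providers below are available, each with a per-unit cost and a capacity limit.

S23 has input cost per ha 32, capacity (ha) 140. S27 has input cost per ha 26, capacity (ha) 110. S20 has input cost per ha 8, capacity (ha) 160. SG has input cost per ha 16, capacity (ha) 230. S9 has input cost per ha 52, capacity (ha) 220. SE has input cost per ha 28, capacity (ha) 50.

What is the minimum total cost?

3360

Cheapest first:
S20 at 8: take all 160 ha → 130 still needed.
SG at 16: take 130 of its 230 → requirement met.
S27, SE, S23, S9: unused.
Cost = 160×8 + 130×16 = 3360.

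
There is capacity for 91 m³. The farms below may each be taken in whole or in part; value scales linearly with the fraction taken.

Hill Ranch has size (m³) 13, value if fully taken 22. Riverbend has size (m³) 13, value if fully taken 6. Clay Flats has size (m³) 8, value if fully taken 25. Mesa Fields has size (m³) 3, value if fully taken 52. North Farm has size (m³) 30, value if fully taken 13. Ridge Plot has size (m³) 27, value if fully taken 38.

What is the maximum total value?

Rank by value-to-size ratio: Mesa Fields 52/3≈17.3, Clay Flats 25/8≈3.12, Hill Ranch 22/13≈1.69, Ridge Plot 38/27≈1.41, Riverbend 6/13≈0.462, North Farm 13/30≈0.433.
Mesa Fields: take in full, 3 m³ for value 52 ; 88 left.
All 8 m³ of Clay Flats fit (value 25) ; 80 remain.
Take all of Hill Ranch (13 m³, value 22) ; 67 m³ left.
All 27 m³ of Ridge Plot fit (value 38) ; 40 remain.
Take all of Riverbend (13 m³, value 6) ; 27 m³ left.
Only 27 m³ remain; take 27/30 of North Farm for value 13×27/30 = 11.7.
Total value = 154.7.

154.7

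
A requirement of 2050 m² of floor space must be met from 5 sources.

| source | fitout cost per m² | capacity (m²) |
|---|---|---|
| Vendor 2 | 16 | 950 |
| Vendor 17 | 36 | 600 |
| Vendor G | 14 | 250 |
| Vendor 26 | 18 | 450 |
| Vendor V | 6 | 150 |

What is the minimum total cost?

Cheapest first:
Vendor V at 6: take all 150 m² → 1900 still needed.
Take 250 from Vendor G at 14 → need 1650 more.
Vendor 2 at 16: take all 950 m² → 700 still needed.
Vendor 26 (18): use full 450 → 250 m² to go.
Vendor 17 at 36: take 250 of its 600 → requirement met.
Cost = 150×6 + 250×14 + 950×16 + 450×18 + 250×36 = 36700.

36700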